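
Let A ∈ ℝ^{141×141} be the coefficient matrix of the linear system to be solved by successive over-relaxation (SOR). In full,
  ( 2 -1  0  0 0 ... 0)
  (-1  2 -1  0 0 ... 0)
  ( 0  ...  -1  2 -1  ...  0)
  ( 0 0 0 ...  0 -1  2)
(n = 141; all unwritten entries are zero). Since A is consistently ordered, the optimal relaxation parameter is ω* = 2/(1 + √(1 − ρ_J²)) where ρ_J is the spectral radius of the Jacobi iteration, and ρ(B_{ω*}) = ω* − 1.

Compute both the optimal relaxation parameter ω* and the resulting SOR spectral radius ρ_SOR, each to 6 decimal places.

B_J for the 141×141 system has eigenvalues cos(kπ/142); ρ_J = cos(π/142) = 0.999755.
root = sin(π/142) = 0.0221221  (since 1−cos² = sin²).
ω* = 2/(1+0.0221221) = 1.956713
ρ_SOR = ω* − 1 ≈ 0.956713.

ω* = 1.956713, ρ_SOR = 0.956713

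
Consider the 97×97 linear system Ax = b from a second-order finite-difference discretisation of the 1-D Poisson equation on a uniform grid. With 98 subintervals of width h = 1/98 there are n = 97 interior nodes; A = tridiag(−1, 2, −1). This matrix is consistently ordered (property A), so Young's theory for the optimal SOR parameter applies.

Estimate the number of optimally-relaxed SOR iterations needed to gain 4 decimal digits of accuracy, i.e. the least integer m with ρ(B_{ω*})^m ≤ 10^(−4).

With n=97, ρ(Jacobi) = cos(π/98) = 0.9994862.
√(1−ρ_J²) simplifies to sin(π/98) = 0.0320516.
Then 2/(1+√(1−ρ_J²)) = 2/(1+0.0320516); ω* = 2/1.0320516 = 1.9378876.
and ρ(B_{ω*}) = 1.9378876 − 1 = 0.9378876.
(0.9378876)^m ≤ 10^{−4}  ⇒  m·ln(0.9378876) ≤ −4·ln10  ⇒  m ≥ 143.631  ⇒  m = 144

m = 144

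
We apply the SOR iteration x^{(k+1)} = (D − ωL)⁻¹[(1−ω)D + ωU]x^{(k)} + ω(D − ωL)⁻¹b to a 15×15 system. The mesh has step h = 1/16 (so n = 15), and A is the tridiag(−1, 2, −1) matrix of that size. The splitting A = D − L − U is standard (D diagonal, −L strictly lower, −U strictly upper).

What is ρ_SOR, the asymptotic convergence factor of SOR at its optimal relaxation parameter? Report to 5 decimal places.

spectrum of D⁻¹(L+U) = {cos(kπ/16) : 1≤k≤15}; ρ_J = cos(π/16) = 0.98079.
root = sin(π/16) = 0.195090  (since 1−cos² = sin²).
[ω*] 2 ÷ (1 + 0.195090) = 2 ÷ 1.195090 = 1.67351.
ρ_SOR = ω* − 1 ≈ 0.67351.

ρ_SOR = 0.67351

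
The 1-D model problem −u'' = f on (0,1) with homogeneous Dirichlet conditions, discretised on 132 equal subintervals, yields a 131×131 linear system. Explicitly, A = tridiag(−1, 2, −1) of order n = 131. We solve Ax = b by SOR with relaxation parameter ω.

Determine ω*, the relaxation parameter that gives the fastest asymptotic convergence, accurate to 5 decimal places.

[ρ_J] n=131: ρ(B_J) = cos(π/(n+1)) = cos(π/132) = 0.99972.
root = sin(π/132) = 0.023798  (since 1−cos² = sin²).
ω* = 2 / (1 + 0.023798) = 2 / 1.023798 ≈ 1.95351.
ρ_SOR = ω* − 1 ≈ 0.95351.

ω* = 1.95351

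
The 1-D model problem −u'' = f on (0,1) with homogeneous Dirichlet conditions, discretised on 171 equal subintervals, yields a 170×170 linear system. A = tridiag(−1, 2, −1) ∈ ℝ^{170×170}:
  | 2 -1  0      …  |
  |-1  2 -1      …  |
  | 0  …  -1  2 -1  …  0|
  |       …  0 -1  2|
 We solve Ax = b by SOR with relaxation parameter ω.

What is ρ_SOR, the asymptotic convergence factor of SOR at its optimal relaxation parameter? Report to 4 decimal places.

ρ_SOR = 0.9639

B_J for the 170×170 system has eigenvalues cos(kπ/171); ρ_J = cos(π/171) = 0.9998.
√(1−ρ_J²) = |sin(π/171)| = 0.01837
ω* = 2/(1 + 0.01837) = 2/1.01837 = 1.9639.
ρ_SOR = ω* − 1 = 1.9639 − 1 = 0.9639.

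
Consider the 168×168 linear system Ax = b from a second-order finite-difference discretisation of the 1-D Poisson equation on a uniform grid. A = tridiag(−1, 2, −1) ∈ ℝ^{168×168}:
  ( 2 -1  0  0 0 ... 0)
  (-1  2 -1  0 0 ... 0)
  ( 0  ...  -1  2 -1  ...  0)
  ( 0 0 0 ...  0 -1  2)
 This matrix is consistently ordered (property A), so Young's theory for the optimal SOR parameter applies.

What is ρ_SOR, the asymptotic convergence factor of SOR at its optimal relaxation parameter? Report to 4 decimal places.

ρ_J = max_k |cos(kπ/169)| = cos(π/169) = 0.9998
1 − cos²(π/169) = sin²(π/169) ⇒ √(1−ρ_J²) = sin(π/169) = 0.01859.
ω* = 2 / (1 + 0.01859) = 2 / 1.01859 ≈ 1.9635.
At ω = 1.9635 every |λ(B_ω)| = ω−1, so ρ_SOR = 0.9635.

ρ_SOR = 0.9635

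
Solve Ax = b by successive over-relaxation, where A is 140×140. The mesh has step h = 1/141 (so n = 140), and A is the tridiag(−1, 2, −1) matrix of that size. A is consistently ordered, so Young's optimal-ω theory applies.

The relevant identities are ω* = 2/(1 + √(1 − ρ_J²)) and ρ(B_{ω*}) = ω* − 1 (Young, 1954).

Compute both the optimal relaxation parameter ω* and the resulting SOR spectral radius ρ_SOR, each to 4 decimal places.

spectrum of D⁻¹(L+U) = {cos(kπ/141) : 1≤k≤140}; ρ_J = cos(π/141) = 0.9998.
1 − cos²(π/141) = sin²(π/141) ⇒ √(1−ρ_J²) = sin(π/141) = 0.02228.
ω* = 2 / (1 + 0.02228) = 2 / 1.02228 ≈ 1.9564.
Hence ρ(B_{ω*}) = 1.9564 − 1 = 0.9564.

ω* = 1.9564, ρ_SOR = 0.9564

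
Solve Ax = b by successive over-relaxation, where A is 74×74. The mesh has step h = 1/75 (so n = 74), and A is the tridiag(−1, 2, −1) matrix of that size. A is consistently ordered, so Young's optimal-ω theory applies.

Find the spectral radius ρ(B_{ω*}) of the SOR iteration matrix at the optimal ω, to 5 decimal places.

ρ_SOR = 0.91961

ρ_J = max_k |cos(kπ/75)| = cos(π/75) = 0.99912
√(1−ρ_J²) = |sin(π/75)| = 0.041876
ω* = 2/(1+0.041876) = 1.91961
ρ_SOR = ω* − 1 = 1.91961 − 1 = 0.91961.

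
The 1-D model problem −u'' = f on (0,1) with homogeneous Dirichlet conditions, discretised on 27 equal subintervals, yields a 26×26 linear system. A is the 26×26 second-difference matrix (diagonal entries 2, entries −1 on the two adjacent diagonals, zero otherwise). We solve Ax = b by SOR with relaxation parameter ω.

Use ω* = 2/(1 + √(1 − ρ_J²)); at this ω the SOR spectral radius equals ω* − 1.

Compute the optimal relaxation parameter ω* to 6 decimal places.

½·tridiag(1,0,1) at n=26: λ_k = cos(kπ/27); max |λ| at k=1 ⇒ ρ_J = cos(π/27) ≈ 0.993238.
√(1−ρ_J²) simplifies to sin(π/27) = 0.1160929.
So ω* = 2/1.1160929 = 1.791966 (Young).
ρ_SOR = ω* − 1 ≈ 0.791966.

ω* = 1.791966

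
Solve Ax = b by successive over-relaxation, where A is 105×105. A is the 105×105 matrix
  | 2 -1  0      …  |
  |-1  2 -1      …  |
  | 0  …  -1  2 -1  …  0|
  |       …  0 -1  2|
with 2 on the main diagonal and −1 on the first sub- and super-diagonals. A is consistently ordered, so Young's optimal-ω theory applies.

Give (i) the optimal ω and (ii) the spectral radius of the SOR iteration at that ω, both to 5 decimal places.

ω* = 1.94244, ρ_SOR = 0.94244

ρ_J = max_k |cos(kπ/106)| = cos(π/106) = 0.99956
√(1 − cos²(π/106)) = sin(π/106) ≈ 0.029633.
ω* = 2 / (1 + 0.029633) = 2 / 1.029633 ≈ 1.94244.
ρ_SOR = ω* − 1 ≈ 0.94244.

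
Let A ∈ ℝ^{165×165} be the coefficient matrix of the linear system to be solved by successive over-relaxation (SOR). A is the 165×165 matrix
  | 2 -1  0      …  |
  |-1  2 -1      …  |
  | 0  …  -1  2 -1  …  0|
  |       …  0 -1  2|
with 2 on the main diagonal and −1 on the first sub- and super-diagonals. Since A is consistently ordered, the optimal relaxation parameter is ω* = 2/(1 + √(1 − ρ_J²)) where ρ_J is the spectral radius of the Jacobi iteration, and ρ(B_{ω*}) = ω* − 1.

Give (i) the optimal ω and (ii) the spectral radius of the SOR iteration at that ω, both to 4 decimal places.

½·tridiag(1,0,1) at n=165: λ_k = cos(kπ/166); max |λ| at k=1 ⇒ ρ_J = cos(π/166) ≈ 0.9998.
√(1−ρ_J²) = |sin(π/166)| = 0.01892
Young: ω* = 2/(1+√(1−ρ_J²)) = 2/(1+0.01892) = 2/1.01892 = 1.9629.
and ρ(B_{ω*}) = 1.9629 − 1 = 0.9629.

ω* = 1.9629, ρ_SOR = 0.9629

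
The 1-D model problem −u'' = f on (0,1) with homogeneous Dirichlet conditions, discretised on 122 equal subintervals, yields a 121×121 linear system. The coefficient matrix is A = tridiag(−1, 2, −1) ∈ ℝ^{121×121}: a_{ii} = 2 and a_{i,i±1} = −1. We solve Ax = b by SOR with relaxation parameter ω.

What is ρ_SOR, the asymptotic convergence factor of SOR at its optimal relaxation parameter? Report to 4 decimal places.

ρ_SOR = 0.9498

[ρ_J] n=121: ρ(B_J) = cos(π/(n+1)) = cos(π/122) = 0.9997.
root = sin(π/122) = 0.02575  (since 1−cos² = sin²).
ω* = 2 / (1 + 0.02575) = 2 / 1.02575 ≈ 1.9498.
ρ_SOR = ω* − 1 = 1.9498 − 1 = 0.9498.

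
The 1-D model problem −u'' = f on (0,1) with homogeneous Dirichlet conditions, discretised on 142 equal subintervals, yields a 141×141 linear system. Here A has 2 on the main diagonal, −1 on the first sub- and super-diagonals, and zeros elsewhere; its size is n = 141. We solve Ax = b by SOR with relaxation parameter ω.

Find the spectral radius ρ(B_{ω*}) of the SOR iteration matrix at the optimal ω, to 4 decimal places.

With n=141, ρ(Jacobi) = cos(π/142) = 0.9998.
√(1−ρ_J²) simplifies to sin(π/142) = 0.02212.
ω* = 2 / (1 + 0.02212) = 2 / 1.02212 ≈ 1.9567.
and ρ(B_{ω*}) = 1.9567 − 1 = 0.9567.

ρ_SOR = 0.9567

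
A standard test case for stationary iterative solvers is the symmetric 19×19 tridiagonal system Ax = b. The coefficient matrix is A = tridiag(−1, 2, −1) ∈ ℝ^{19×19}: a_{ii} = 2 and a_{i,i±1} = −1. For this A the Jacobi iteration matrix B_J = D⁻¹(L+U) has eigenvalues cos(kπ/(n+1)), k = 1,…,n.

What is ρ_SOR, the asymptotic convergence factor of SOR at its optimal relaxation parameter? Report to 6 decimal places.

ρ_SOR = 0.729454

½·tridiag(1,0,1) at n=19: λ_k = cos(kπ/20); max |λ| at k=1 ⇒ ρ_J = cos(π/20) ≈ 0.987688.
1 − cos²(π/20) = sin²(π/20) ⇒ √(1−ρ_J²) = sin(π/20) = 0.1564345.
ω* = 2 / (1 + 0.1564345) = 2 / 1.1564345 ≈ 1.729454.
[ρ_SOR] ω* − 1 = 0.729454.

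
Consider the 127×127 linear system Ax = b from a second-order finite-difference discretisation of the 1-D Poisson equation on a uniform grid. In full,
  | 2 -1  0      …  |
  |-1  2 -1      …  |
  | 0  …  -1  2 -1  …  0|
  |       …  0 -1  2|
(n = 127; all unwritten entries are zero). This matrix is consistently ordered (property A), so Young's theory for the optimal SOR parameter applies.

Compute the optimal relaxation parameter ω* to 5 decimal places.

ρ_J = max_k |cos(kπ/128)| = cos(π/128) = 0.99970
√(1−ρ_J²) = |sin(π/128)| = 0.024541
[ω*] 2 ÷ (1 + 0.024541) = 2 ÷ 1.024541 = 1.95209.
ρ_SOR = ω* − 1 = 1.95209 − 1 = 0.95209.

ω* = 1.95209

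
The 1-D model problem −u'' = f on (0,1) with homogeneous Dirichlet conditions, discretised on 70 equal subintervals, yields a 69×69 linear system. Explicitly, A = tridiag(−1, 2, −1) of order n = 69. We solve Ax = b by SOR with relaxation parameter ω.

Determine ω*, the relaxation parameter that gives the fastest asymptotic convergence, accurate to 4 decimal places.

ω* = 1.9141

B_J for the 69×69 system has eigenvalues cos(kπ/70); ρ_J = cos(π/70) = 0.9990.
1 − cos²(π/70) = sin²(π/70) ⇒ √(1−ρ_J²) = sin(π/70) = 0.04486.
ω* = 2/(1 + 0.04486) = 2/1.04486 = 1.9141.
ρ(B_{ω*}) = ω*−1 = 0.9141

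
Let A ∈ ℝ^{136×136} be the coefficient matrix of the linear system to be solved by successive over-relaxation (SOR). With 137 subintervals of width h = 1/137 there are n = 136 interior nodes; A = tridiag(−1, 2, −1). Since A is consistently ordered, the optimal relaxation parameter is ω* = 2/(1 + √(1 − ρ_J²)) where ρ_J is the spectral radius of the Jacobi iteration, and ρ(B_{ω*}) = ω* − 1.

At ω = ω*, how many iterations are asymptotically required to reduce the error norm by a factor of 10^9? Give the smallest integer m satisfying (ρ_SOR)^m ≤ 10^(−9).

m = 452

[ρ_J] n=136: ρ(B_J) = cos(π/(n+1)) = cos(π/137) = 0.9997371.
√(1−ρ_J²) = |sin(π/137)| = 0.0229293
[ω*] 2 ÷ (1 + 0.0229293) = 2 ÷ 1.0229293 = 1.9551693.
ρ_SOR = ω* − 1 ≈ 0.9551693.
For 9 digits: m = 9·ln10 / (−ln 0.9551693) = 20.7233/0.0458667 = 451.816; round up → m = 452.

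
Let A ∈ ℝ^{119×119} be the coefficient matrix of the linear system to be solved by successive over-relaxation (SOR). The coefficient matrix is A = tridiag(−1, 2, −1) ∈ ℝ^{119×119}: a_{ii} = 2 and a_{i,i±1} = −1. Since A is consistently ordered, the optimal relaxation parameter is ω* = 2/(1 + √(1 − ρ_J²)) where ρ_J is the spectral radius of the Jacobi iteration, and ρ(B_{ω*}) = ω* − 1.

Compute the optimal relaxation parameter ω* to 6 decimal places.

½·tridiag(1,0,1) at n=119: λ_k = cos(kπ/120); max |λ| at k=1 ⇒ ρ_J = cos(π/120) ≈ 0.999657.
√(1−ρ_J²) = |sin(π/120)| = 0.0261769
ω* = 2/(1+0.0261769) = 1.948982
[ρ_SOR] ω* − 1 = 0.948982.

ω* = 1.948982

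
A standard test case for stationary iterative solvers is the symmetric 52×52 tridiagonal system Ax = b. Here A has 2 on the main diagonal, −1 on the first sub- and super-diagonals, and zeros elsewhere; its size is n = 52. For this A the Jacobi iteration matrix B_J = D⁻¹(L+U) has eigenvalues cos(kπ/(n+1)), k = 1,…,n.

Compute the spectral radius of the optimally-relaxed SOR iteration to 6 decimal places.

ρ_J = max_k |cos(kπ/53)| = cos(π/53) = 0.998244
root = sin(π/53) = 0.0592406  (since 1−cos² = sin²).
ω* = 2/(1 + 0.0592406) = 2/1.0592406 = 1.888145.
Hence ρ(B_{ω*}) = 1.888145 − 1 = 0.888145.

ρ_SOR = 0.888145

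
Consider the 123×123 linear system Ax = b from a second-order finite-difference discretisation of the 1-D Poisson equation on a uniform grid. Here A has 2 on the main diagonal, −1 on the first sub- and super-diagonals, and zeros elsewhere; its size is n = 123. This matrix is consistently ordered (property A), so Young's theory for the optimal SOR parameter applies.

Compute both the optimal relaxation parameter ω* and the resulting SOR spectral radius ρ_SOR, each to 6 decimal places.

n=123: λ(B_J) = 1 − λ(A)/2 = cos(kπ/124); k=1 gives ρ_J = 0.999679.
1 − cos²(π/124) = sin²(π/124) ⇒ √(1−ρ_J²) = sin(π/124) = 0.0253327.
So ω* = 2/1.0253327 = 1.950586 (Young).
[ρ_SOR] ω* − 1 = 0.950586.

ω* = 1.950586, ρ_SOR = 0.950586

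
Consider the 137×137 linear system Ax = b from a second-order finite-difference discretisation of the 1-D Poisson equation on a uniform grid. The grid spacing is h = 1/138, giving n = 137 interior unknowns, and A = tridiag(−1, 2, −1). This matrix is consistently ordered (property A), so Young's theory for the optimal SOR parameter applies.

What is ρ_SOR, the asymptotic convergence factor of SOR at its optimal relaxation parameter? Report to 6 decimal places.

ρ_SOR = 0.955487

n=137: λ(B_J) = 1 − λ(A)/2 = cos(kπ/138); k=1 gives ρ_J = 0.999741.
1 − cos²(π/138) = sin²(π/138) ⇒ √(1−ρ_J²) = sin(π/138) = 0.0227632.
ω* = 2/(1 + 0.0227632) = 2/1.0227632 = 1.955487.
ρ_SOR = ω* − 1 ≈ 0.955487.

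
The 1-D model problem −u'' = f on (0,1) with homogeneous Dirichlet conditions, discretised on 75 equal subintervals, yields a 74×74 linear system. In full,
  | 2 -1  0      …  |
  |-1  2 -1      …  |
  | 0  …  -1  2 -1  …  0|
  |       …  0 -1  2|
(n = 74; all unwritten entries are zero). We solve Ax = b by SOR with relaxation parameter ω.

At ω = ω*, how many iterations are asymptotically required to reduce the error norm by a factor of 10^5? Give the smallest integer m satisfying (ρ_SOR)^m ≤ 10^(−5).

m = 138

spectrum of D⁻¹(L+U) = {cos(kπ/75) : 1≤k≤74}; ρ_J = cos(π/75) = 0.9991228.
√(1−ρ_J²) = |sin(π/75)| = 0.0418757
ω* = 2/(1 + 0.0418757) = 2/1.0418757 = 1.9196148.
Hence ρ(B_{ω*}) = 1.9196148 − 1 = 0.9196148.
Need (0.9196148)^m ≤ 10^(−5): m ≥ 5·ln10/|ln 0.9196148| = 11.5129/0.0838004 = 137.385 ⇒ m = 138.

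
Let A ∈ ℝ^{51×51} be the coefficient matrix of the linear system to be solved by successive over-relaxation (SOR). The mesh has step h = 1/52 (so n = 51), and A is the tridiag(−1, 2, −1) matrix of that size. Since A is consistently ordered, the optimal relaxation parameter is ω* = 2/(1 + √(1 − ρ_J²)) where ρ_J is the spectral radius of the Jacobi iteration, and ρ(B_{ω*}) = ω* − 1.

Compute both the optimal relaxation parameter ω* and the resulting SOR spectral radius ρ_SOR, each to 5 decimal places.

B_J for the 51×51 system has eigenvalues cos(kπ/52); ρ_J = cos(π/52) = 0.99818.
root = sin(π/52) = 0.060378  (since 1−cos² = sin²).
So ω* = 2/1.060378 = 1.88612 (Young).
Hence ρ(B_{ω*}) = 1.88612 − 1 = 0.88612.

ω* = 1.88612, ρ_SOR = 0.88612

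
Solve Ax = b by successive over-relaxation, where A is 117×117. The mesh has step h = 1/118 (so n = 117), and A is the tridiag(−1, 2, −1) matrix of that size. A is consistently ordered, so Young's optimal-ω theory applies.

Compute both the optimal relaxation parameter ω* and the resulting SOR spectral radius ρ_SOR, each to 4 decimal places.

[ρ_J] n=117: ρ(B_J) = cos(π/(n+1)) = cos(π/118) = 0.9996.
√(1−ρ_J²) simplifies to sin(π/118) = 0.02662.
Then 2/(1+√(1−ρ_J²)) = 2/(1+0.02662); ω* = 2/1.02662 = 1.9481.
ρ_SOR = ω* − 1 ≈ 0.9481.

ω* = 1.9481, ρ_SOR = 0.9481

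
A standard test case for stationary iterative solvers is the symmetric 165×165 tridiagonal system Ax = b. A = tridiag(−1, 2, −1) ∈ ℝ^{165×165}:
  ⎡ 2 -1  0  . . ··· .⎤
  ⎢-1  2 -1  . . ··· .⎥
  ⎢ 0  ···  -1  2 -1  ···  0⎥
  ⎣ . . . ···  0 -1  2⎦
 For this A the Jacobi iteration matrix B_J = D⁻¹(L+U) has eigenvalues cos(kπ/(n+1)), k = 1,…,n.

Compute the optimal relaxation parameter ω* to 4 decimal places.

ω* = 1.9629

spectrum of D⁻¹(L+U) = {cos(kπ/166) : 1≤k≤165}; ρ_J = cos(π/166) = 0.9998.
√(1−ρ_J²) simplifies to sin(π/166) = 0.01892.
ω* = 2 / (1 + 0.01892) = 2 / 1.01892 ≈ 1.9629.
Hence ρ(B_{ω*}) = 1.9629 − 1 = 0.9629.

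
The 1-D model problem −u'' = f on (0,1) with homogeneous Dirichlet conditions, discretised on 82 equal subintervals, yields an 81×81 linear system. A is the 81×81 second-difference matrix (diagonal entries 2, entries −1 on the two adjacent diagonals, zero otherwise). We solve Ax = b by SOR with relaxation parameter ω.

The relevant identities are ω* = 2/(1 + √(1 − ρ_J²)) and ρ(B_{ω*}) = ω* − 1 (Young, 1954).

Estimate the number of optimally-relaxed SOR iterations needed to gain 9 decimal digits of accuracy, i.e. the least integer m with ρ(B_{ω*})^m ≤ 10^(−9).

m = 271

ρ_J = max_k |cos(kπ/82)| = cos(π/82) = 0.9992662
root = sin(π/82) = 0.0383027  (since 1−cos² = sin²).
Young: ω* = 2/(1+√(1−ρ_J²)) = 2/(1+0.0383027) = 2/1.0383027 = 1.9262206.
At ω = 1.9262206 every |λ(B_ω)| = ω−1, so ρ_SOR = 0.9262206.
9·ln10 = 20.7233; −ln(0.9262206) = 0.0766428; m = ⌈20.7233/0.0766428⌉ = ⌈270.388⌉ = 271.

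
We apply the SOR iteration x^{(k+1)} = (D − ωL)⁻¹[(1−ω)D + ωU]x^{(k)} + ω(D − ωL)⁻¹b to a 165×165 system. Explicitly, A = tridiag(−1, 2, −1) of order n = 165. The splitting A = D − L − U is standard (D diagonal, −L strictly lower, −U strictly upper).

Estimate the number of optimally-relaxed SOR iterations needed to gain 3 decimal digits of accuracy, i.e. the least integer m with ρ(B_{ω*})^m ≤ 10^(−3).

m = 183

ρ_J = max_k |cos(kπ/166)| = cos(π/166) = 0.9998209
√(1−ρ_J²) simplifies to sin(π/166) = 0.0189241.
ω* = 2/(1 + 0.0189241) = 2/1.0189241 = 1.9628547.
Hence ρ(B_{ω*}) = 1.9628547 − 1 = 0.9628547.
ρ_SOR^m ≤ 10^(−3) ⇔ m ≥ 3·ln10/(−ln 0.9628547) = 6.90776/0.0378528 = 182.490; m = ⌈182.490⌉ = 183.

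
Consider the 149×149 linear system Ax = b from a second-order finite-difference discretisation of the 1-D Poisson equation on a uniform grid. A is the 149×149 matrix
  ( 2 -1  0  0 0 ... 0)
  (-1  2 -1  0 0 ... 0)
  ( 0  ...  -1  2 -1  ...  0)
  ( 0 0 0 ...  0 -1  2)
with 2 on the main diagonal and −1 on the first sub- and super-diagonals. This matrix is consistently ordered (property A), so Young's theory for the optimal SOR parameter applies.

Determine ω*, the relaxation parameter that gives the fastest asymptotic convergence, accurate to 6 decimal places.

ω* = 1.958974

½·tridiag(1,0,1) at n=149: λ_k = cos(kπ/150); max |λ| at k=1 ⇒ ρ_J = cos(π/150) ≈ 0.999781.
1 − cos²(π/150) = sin²(π/150) ⇒ √(1−ρ_J²) = sin(π/150) = 0.0209424.
ω* = 2 / (1 + 0.0209424) = 2 / 1.0209424 ≈ 1.958974.
Hence ρ(B_{ω*}) = 1.958974 − 1 = 0.958974.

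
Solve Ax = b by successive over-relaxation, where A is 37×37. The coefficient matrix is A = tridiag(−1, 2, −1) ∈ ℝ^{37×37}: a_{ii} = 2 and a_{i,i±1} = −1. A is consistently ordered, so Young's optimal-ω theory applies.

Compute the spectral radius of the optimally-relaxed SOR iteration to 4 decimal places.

spectrum of D⁻¹(L+U) = {cos(kπ/38) : 1≤k≤37}; ρ_J = cos(π/38) = 0.9966.
√(1−ρ_J²) = |sin(π/38)| = 0.08258
ω* = 2 / (1 + 0.08258) = 2 / 1.08258 ≈ 1.8474.
and ρ(B_{ω*}) = 1.8474 − 1 = 0.8474.

ρ_SOR = 0.8474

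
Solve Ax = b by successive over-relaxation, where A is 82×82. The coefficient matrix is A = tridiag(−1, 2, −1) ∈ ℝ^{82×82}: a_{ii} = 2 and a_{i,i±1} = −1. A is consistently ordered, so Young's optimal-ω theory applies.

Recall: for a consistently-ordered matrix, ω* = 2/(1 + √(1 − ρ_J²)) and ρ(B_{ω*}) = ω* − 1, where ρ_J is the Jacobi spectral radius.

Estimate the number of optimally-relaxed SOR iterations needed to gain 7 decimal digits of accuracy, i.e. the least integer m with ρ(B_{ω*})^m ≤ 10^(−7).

½·tridiag(1,0,1) at n=82: λ_k = cos(kπ/83); max |λ| at k=1 ⇒ ρ_J = cos(π/83) ≈ 0.9992838.
√(1−ρ_J²) = |sin(π/83)| = 0.0378415
Young: ω* = 2/(1+√(1−ρ_J²)) = 2/(1+0.0378415) = 2/1.0378415 = 1.9270765.
ρ(B_{ω*}) = ω*−1 = 0.9270765
For 7 digits: m = 7·ln10 / (−ln 0.9270765) = 16.1181/0.0757192 = 212.867; round up → m = 213.

m = 213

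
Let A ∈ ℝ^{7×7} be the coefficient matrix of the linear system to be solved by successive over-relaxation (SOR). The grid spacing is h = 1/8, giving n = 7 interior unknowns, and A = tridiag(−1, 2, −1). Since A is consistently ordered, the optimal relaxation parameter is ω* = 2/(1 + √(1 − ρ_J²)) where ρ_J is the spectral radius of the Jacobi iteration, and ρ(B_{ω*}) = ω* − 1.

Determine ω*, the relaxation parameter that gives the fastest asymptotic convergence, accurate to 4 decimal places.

[ρ_J] n=7: ρ(B_J) = cos(π/(n+1)) = cos(π/8) = 0.9239.
√(1−ρ_J²) simplifies to sin(π/8) = 0.38268.
ω* = 2/(1+0.38268) = 1.4465
[ρ_SOR] ω* − 1 = 0.4465.

ω* = 1.4465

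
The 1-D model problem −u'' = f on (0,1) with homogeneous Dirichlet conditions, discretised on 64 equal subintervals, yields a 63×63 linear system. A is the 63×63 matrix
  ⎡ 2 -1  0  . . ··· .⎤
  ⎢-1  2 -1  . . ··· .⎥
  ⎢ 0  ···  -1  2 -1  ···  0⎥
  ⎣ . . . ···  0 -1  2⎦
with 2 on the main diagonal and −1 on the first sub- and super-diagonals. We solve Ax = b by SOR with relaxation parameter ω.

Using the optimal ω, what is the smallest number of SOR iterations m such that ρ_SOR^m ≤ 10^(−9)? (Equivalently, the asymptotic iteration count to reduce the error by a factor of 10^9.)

m = 212

[ρ_J] n=63: ρ(B_J) = cos(π/(n+1)) = cos(π/64) = 0.9987955.
root = sin(π/64) = 0.0490677  (since 1−cos² = sin²).
ω* = 2 / (1 + 0.0490677) = 2 / 1.0490677 ≈ 1.9064547.
ρ(B_{ω*}) = ω*−1 = 0.9064547
Need (0.9064547)^m ≤ 10^(−9): m ≥ 9·ln10/|ln 0.9064547| = 20.7233/0.0982142 = 211.001 ⇒ m = 212.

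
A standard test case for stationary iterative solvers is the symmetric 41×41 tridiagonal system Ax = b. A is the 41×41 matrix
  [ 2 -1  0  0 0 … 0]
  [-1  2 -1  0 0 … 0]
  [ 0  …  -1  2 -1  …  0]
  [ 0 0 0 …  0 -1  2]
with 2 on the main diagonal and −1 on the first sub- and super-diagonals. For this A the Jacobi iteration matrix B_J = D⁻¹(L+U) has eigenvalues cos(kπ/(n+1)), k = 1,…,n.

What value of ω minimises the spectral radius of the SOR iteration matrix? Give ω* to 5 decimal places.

ω* = 1.86093

[ρ_J] n=41: ρ(B_J) = cos(π/(n+1)) = cos(π/42) = 0.99720.
√(1−ρ_J²) = |sin(π/42)| = 0.074730
ω* = 2 / (1 + 0.074730) = 2 / 1.074730 ≈ 1.86093.
ρ_SOR = ω* − 1 ≈ 0.86093.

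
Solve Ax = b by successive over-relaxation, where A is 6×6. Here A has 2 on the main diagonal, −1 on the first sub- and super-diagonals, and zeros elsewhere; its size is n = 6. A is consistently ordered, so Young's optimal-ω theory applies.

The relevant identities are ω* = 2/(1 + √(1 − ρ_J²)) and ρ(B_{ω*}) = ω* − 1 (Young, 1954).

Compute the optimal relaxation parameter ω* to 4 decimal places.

ω* = 1.3948

[ρ_J] n=6: ρ(B_J) = cos(π/(n+1)) = cos(π/7) = 0.9010.
√(1−ρ_J²) = |sin(π/7)| = 0.43388
Young: ω* = 2/(1+√(1−ρ_J²)) = 2/(1+0.43388) = 2/1.43388 = 1.3948.
ρ_SOR = ω* − 1 ≈ 0.3948.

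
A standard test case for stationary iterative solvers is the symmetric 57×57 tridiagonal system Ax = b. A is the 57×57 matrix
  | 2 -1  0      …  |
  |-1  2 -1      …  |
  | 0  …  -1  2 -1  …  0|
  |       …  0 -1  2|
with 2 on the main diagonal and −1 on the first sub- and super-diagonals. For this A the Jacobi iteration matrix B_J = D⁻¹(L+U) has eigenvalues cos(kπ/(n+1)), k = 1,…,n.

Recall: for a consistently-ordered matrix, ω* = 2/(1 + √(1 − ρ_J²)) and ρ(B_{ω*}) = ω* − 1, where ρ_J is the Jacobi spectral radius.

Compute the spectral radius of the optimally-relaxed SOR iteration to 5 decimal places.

[ρ_J] n=57: ρ(B_J) = cos(π/(n+1)) = cos(π/58) = 0.99853.
√(1−ρ_J²) simplifies to sin(π/58) = 0.054139.
ω* = 2/(1 + 0.054139) = 2/1.054139 = 1.89728.
Hence ρ(B_{ω*}) = 1.89728 − 1 = 0.89728.

ρ_SOR = 0.89728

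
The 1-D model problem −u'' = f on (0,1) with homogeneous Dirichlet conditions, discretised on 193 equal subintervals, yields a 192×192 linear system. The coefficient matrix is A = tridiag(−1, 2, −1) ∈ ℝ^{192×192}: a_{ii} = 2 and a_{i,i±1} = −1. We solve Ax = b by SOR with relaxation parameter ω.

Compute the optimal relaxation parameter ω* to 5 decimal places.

B_J for the 192×192 system has eigenvalues cos(kπ/193); ρ_J = cos(π/193) = 0.99987.
√(1−ρ_J²) = |sin(π/193)| = 0.016277
So ω* = 2/1.016277 = 1.96797 (Young).
At ω = 1.96797 every |λ(B_ω)| = ω−1, so ρ_SOR = 0.96797.

ω* = 1.96797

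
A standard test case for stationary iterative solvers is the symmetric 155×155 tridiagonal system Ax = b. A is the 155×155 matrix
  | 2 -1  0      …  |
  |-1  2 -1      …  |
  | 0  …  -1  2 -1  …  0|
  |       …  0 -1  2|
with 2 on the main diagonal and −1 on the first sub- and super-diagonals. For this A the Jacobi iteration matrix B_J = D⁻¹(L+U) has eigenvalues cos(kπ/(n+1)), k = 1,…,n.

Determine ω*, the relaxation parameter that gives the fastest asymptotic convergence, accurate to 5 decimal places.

ω* = 1.96052

spectrum of D⁻¹(L+U) = {cos(kπ/156) : 1≤k≤155}; ρ_J = cos(π/156) = 0.99980.
√(1−ρ_J²) simplifies to sin(π/156) = 0.020137.
ω* = 2/(1+0.020137) = 1.96052
and ρ(B_{ω*}) = 1.96052 − 1 = 0.96052.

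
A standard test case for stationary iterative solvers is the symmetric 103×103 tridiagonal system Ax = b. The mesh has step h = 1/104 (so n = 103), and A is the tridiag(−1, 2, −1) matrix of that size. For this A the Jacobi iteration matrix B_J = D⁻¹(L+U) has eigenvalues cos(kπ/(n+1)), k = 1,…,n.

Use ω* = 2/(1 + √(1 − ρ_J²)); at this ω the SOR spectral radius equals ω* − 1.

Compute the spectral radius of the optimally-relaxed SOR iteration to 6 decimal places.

ρ_SOR = 0.941365

With n=103, ρ(Jacobi) = cos(π/104) = 0.999544.
√(1−ρ_J²) = |sin(π/104)| = 0.0302030
[ω*] 2 ÷ (1 + 0.0302030) = 2 ÷ 1.0302030 = 1.941365.
ρ_SOR = ω* − 1 ≈ 0.941365.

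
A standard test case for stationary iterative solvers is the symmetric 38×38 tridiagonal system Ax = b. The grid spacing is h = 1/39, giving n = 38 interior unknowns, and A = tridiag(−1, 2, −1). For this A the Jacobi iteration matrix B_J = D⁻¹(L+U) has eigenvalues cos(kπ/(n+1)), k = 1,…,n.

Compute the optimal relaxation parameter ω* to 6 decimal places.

ρ_J = max_k |cos(kπ/39)| = cos(π/39) = 0.996757
root = sin(π/39) = 0.0804666  (since 1−cos² = sin²).
ω* = 2/(1+0.0804666) = 1.851052
ρ_SOR = ω* − 1 ≈ 0.851052.

ω* = 1.851052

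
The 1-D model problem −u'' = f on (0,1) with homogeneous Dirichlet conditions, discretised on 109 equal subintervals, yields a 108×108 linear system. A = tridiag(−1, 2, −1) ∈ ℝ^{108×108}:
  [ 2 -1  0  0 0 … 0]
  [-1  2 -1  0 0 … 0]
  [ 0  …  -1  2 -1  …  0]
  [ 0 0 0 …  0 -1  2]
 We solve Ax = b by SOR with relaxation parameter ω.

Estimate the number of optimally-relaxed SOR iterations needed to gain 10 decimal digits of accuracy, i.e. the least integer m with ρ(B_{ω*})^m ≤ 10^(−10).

m = 400

[ρ_J] n=108: ρ(B_J) = cos(π/(n+1)) = cos(π/109) = 0.9995847.
1 − cos²(π/109) = sin²(π/109) ⇒ √(1−ρ_J²) = sin(π/109) = 0.0288180.
ω* = 2/(1 + 0.0288180) = 2/1.0288180 = 1.9439784.
ρ_SOR = ω* − 1 = 1.9439784 − 1 = 0.9439784.
Need (0.9439784)^m ≤ 10^(−10): m ≥ 10·ln10/|ln 0.9439784| = 23.0259/0.057652 = 399.395 ⇒ m = 400.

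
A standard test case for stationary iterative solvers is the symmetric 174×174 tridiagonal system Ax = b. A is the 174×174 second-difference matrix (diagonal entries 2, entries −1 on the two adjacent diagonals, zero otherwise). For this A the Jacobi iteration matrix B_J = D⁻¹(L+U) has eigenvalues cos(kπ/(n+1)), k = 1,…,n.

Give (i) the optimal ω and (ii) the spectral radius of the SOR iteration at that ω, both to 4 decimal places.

ω* = 1.9647, ρ_SOR = 0.9647

[ρ_J] n=174: ρ(B_J) = cos(π/(n+1)) = cos(π/175) = 0.9998.
root = sin(π/175) = 0.01795  (since 1−cos² = sin²).
[ω*] 2 ÷ (1 + 0.01795) = 2 ÷ 1.01795 = 1.9647.
[ρ_SOR] ω* − 1 = 0.9647.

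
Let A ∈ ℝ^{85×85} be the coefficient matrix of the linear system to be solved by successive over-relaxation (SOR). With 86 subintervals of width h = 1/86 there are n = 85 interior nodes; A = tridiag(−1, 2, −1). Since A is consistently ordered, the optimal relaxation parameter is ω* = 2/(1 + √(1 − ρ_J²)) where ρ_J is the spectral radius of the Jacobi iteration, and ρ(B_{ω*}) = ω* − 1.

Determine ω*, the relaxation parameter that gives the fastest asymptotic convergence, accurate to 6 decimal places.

spectrum of D⁻¹(L+U) = {cos(kπ/86) : 1≤k≤85}; ρ_J = cos(π/86) = 0.999333.
√(1−ρ_J²) simplifies to sin(π/86) = 0.0365220.
Then 2/(1+√(1−ρ_J²)) = 2/(1+0.0365220); ω* = 2/1.0365220 = 1.929530.
ρ_SOR = ω* − 1 ≈ 0.929530.

ω* = 1.929530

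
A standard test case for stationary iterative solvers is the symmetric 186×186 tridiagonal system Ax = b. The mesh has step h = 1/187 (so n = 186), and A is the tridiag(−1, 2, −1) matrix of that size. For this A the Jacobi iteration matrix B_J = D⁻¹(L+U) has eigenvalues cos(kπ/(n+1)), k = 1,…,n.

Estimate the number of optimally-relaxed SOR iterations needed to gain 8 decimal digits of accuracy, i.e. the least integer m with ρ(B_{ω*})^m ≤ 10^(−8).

m = 549

n=186: λ(B_J) = 1 − λ(A)/2 = cos(kπ/187); k=1 gives ρ_J = 0.9998589.
√(1−ρ_J²) simplifies to sin(π/187) = 0.0167992.
ω* = 2/(1 + 0.0167992) = 2/1.0167992 = 1.9669567.
Hence ρ(B_{ω*}) = 1.9669567 − 1 = 0.9669567.
(0.9669567)^m ≤ 10^{−8}  ⇒  m·ln(0.9669567) ≤ −8·ln10  ⇒  m ≥ 548.209  ⇒  m = 549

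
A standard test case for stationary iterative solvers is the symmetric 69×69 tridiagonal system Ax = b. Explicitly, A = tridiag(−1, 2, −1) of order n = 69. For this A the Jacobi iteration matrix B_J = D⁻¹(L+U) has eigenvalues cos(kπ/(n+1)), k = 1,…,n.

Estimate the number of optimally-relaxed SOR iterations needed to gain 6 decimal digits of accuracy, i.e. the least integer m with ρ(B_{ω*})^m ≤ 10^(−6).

m = 154

B_J for the 69×69 system has eigenvalues cos(kπ/70); ρ_J = cos(π/70) = 0.9989931.
√(1 − cos²(π/70)) = sin(π/70) ≈ 0.0448648.
So ω* = 2/1.0448648 = 1.9141232 (Young).
ρ_SOR = ω* − 1 ≈ 0.9141232.
6·ln10 = 13.8155; −ln(0.9141232) = 0.0897899; m = ⌈13.8155/0.0897899⌉ = ⌈153.865⌉ = 154.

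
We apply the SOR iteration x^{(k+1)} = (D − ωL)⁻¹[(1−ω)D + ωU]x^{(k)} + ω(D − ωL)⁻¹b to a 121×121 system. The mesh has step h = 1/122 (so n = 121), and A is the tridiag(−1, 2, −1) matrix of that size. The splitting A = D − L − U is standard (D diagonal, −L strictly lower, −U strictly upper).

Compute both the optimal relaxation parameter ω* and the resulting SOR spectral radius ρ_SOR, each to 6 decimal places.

ω* = 1.949797, ρ_SOR = 0.949797

[ρ_J] n=121: ρ(B_J) = cos(π/(n+1)) = cos(π/122) = 0.999668.
√(1 − cos²(π/122)) = sin(π/122) ≈ 0.0257479.
ω* = 2/(1 + 0.0257479) = 2/1.0257479 = 1.949797.
ρ(B_{ω*}) = ω*−1 = 0.949797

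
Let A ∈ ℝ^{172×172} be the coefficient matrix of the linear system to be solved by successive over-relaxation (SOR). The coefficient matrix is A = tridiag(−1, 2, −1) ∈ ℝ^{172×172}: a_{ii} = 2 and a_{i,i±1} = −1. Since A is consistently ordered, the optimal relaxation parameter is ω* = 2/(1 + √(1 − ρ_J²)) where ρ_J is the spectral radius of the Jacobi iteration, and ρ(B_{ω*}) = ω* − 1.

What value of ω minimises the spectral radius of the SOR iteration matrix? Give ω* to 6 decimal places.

spectrum of D⁻¹(L+U) = {cos(kπ/173) : 1≤k≤172}; ρ_J = cos(π/173) = 0.999835.
√(1−ρ_J²) simplifies to sin(π/173) = 0.0181585.
So ω* = 2/1.0181585 = 1.964331 (Young).
ρ_SOR = ω* − 1 = 1.964331 − 1 = 0.964331.

ω* = 1.964331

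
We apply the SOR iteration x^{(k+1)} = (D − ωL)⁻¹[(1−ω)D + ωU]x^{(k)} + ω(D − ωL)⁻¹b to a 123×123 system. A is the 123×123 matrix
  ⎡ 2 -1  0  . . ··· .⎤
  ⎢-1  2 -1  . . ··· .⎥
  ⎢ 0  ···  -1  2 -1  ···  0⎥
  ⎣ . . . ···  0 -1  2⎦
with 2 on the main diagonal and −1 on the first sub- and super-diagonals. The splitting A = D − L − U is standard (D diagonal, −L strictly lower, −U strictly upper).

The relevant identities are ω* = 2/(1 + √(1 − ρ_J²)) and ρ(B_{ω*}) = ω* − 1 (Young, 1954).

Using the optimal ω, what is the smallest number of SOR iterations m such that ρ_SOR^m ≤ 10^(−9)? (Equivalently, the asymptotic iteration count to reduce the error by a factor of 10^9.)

m = 409

spectrum of D⁻¹(L+U) = {cos(kπ/124) : 1≤k≤123}; ρ_J = cos(π/124) = 0.9996791.
1 − cos²(π/124) = sin²(π/124) ⇒ √(1−ρ_J²) = sin(π/124) = 0.0253327.
Young: ω* = 2/(1+√(1−ρ_J²)) = 2/(1+0.0253327) = 2/1.0253327 = 1.9505864.
ρ_SOR = ω* − 1 ≈ 0.9505864.
m ≥ 9·ln10 / (−ln 0.9505864) = 408.936; smallest integer m = 409.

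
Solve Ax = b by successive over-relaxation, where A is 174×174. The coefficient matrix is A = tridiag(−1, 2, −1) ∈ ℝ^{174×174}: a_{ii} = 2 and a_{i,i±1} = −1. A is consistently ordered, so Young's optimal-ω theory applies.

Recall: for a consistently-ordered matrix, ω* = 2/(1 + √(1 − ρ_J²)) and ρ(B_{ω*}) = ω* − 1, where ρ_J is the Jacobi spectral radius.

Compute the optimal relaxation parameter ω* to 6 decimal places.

B_J for the 174×174 system has eigenvalues cos(kπ/175); ρ_J = cos(π/175) = 0.999839.
√(1−ρ_J²) simplifies to sin(π/175) = 0.0179510.
So ω* = 2/1.0179510 = 1.964731 (Young).
and ρ(B_{ω*}) = 1.964731 − 1 = 0.964731.

ω* = 1.964731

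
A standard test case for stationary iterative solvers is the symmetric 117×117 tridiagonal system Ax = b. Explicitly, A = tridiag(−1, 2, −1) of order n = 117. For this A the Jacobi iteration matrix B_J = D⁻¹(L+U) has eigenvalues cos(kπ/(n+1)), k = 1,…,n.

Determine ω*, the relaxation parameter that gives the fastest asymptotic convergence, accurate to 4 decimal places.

With n=117, ρ(Jacobi) = cos(π/118) = 0.9996.
√(1 − cos²(π/118)) = sin(π/118) ≈ 0.02662.
So ω* = 2/1.02662 = 1.9481 (Young).
ρ_SOR = ω* − 1 = 1.9481 − 1 = 0.9481.

ω* = 1.9481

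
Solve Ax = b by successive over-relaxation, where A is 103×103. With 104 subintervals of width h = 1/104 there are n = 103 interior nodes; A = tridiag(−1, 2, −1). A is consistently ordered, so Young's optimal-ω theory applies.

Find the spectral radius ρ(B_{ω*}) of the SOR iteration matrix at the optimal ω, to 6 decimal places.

ρ_SOR = 0.941365

½·tridiag(1,0,1) at n=103: λ_k = cos(kπ/104); max |λ| at k=1 ⇒ ρ_J = cos(π/104) ≈ 0.999544.
√(1−ρ_J²) simplifies to sin(π/104) = 0.0302030.
Then 2/(1+√(1−ρ_J²)) = 2/(1+0.0302030); ω* = 2/1.0302030 = 1.941365.
ρ(B_{ω*}) = ω*−1 = 0.941365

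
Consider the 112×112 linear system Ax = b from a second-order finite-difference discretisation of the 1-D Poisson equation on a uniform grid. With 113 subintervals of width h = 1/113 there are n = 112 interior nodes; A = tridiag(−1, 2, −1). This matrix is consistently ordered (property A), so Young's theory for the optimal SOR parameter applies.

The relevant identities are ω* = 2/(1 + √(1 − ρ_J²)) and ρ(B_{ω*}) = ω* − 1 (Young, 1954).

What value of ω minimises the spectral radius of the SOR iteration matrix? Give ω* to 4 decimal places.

ω* = 1.9459

[ρ_J] n=112: ρ(B_J) = cos(π/(n+1)) = cos(π/113) = 0.9996.
root = sin(π/113) = 0.02780  (since 1−cos² = sin²).
[ω*] 2 ÷ (1 + 0.02780) = 2 ÷ 1.02780 = 1.9459.
ρ_SOR = ω* − 1 = 1.9459 − 1 = 0.9459.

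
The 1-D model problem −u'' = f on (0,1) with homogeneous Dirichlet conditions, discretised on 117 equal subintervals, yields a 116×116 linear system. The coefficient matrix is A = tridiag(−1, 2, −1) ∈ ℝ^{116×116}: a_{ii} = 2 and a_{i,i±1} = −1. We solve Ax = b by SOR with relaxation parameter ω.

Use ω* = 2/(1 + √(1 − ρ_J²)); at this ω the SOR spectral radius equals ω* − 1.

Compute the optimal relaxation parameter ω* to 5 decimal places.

½·tridiag(1,0,1) at n=116: λ_k = cos(kπ/117); max |λ| at k=1 ⇒ ρ_J = cos(π/117) ≈ 0.99964.
√(1 − cos²(π/117)) = sin(π/117) ≈ 0.026848.
[ω*] 2 ÷ (1 + 0.026848) = 2 ÷ 1.026848 = 1.94771.
ρ_SOR = ω* − 1 = 1.94771 − 1 = 0.94771.

ω* = 1.94771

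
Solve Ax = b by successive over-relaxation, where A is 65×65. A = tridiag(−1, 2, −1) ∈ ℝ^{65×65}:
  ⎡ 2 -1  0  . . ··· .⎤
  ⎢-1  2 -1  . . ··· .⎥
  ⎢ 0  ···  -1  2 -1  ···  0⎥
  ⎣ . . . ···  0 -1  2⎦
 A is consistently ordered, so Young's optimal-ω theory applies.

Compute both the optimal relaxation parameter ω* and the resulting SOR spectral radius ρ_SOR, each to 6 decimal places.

ω* = 1.909159, ρ_SOR = 0.909159

With n=65, ρ(Jacobi) = cos(π/66) = 0.998867.
root = sin(π/66) = 0.0475819  (since 1−cos² = sin²).
So ω* = 2/1.0475819 = 1.909159 (Young).
At ω = 1.909159 every |λ(B_ω)| = ω−1, so ρ_SOR = 0.909159.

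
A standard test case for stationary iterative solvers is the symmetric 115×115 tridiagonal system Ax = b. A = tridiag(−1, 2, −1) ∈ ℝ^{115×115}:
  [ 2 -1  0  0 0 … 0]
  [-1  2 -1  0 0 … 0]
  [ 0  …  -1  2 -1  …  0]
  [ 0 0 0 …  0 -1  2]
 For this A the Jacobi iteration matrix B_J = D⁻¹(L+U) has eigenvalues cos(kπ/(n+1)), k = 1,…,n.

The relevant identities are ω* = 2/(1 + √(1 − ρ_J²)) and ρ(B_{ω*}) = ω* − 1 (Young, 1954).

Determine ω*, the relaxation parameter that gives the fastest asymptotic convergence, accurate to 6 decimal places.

ρ_J = max_k |cos(kπ/116)| = cos(π/116) = 0.999633
√(1−ρ_J²) simplifies to sin(π/116) = 0.0270794.
[ω*] 2 ÷ (1 + 0.0270794) = 2 ÷ 1.0270794 = 1.947269.
At ω = 1.947269 every |λ(B_ω)| = ω−1, so ρ_SOR = 0.947269.

ω* = 1.947269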